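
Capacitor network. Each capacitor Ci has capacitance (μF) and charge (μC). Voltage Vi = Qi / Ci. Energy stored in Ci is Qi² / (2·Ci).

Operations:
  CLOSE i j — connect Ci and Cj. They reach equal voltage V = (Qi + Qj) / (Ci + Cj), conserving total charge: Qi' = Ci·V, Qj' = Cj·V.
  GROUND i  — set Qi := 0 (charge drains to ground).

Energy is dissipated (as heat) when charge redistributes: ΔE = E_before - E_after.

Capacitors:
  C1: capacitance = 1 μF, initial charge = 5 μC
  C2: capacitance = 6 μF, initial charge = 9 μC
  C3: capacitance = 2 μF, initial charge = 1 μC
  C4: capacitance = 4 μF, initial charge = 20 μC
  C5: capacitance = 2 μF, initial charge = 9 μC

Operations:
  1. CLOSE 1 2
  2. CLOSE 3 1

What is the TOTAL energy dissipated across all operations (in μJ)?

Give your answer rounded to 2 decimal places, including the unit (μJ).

Initial: C1(1μF, Q=5μC, V=5.00V), C2(6μF, Q=9μC, V=1.50V), C3(2μF, Q=1μC, V=0.50V), C4(4μF, Q=20μC, V=5.00V), C5(2μF, Q=9μC, V=4.50V)
Op 1: CLOSE 1-2: Q_total=14.00, C_total=7.00, V=2.00; Q1=2.00, Q2=12.00; dissipated=5.250
Op 2: CLOSE 3-1: Q_total=3.00, C_total=3.00, V=1.00; Q3=2.00, Q1=1.00; dissipated=0.750
Total dissipated: 6.000 μJ

Answer: 6.00 μJ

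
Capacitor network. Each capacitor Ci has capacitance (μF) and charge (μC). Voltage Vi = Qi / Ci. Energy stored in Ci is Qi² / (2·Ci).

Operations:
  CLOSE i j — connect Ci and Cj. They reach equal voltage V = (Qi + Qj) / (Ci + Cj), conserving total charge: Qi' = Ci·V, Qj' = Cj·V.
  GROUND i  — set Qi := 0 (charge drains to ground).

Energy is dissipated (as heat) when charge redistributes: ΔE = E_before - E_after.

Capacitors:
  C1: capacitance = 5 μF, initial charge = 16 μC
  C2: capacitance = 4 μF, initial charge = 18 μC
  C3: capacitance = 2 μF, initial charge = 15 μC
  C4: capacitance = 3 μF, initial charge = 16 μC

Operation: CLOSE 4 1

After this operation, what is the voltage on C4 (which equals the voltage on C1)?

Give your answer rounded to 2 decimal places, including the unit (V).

Answer: 4.00 V

Derivation:
Initial: C1(5μF, Q=16μC, V=3.20V), C2(4μF, Q=18μC, V=4.50V), C3(2μF, Q=15μC, V=7.50V), C4(3μF, Q=16μC, V=5.33V)
Op 1: CLOSE 4-1: Q_total=32.00, C_total=8.00, V=4.00; Q4=12.00, Q1=20.00; dissipated=4.267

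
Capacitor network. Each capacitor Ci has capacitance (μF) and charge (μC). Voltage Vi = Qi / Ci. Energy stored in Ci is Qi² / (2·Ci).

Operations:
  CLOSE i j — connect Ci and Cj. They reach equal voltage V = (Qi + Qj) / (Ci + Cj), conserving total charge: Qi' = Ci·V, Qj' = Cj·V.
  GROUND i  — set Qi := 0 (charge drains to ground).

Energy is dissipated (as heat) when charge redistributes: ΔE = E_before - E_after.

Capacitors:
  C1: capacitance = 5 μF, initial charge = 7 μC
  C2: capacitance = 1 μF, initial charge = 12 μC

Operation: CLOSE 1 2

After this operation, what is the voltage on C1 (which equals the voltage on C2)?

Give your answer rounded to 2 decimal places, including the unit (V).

Answer: 3.17 V

Derivation:
Initial: C1(5μF, Q=7μC, V=1.40V), C2(1μF, Q=12μC, V=12.00V)
Op 1: CLOSE 1-2: Q_total=19.00, C_total=6.00, V=3.17; Q1=15.83, Q2=3.17; dissipated=46.817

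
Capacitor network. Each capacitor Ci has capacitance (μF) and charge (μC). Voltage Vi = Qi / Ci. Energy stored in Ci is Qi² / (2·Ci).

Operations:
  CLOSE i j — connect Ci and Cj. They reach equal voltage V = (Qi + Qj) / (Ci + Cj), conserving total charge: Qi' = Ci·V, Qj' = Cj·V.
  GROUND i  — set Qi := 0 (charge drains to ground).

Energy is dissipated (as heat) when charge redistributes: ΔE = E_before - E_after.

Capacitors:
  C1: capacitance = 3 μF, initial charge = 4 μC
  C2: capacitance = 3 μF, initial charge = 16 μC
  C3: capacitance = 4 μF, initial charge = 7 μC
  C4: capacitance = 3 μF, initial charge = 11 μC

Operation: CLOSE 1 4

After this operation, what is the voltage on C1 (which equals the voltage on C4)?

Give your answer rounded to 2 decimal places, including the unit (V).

Answer: 2.50 V

Derivation:
Initial: C1(3μF, Q=4μC, V=1.33V), C2(3μF, Q=16μC, V=5.33V), C3(4μF, Q=7μC, V=1.75V), C4(3μF, Q=11μC, V=3.67V)
Op 1: CLOSE 1-4: Q_total=15.00, C_total=6.00, V=2.50; Q1=7.50, Q4=7.50; dissipated=4.083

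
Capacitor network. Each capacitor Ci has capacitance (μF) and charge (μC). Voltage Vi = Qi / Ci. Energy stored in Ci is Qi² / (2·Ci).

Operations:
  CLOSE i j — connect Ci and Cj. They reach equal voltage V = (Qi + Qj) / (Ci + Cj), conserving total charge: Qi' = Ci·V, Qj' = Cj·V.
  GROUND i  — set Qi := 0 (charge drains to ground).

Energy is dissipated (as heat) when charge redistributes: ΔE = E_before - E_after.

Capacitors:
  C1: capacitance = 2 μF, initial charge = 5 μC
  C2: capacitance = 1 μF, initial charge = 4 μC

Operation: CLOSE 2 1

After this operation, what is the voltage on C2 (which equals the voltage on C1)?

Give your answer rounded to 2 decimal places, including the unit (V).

Initial: C1(2μF, Q=5μC, V=2.50V), C2(1μF, Q=4μC, V=4.00V)
Op 1: CLOSE 2-1: Q_total=9.00, C_total=3.00, V=3.00; Q2=3.00, Q1=6.00; dissipated=0.750

Answer: 3.00 V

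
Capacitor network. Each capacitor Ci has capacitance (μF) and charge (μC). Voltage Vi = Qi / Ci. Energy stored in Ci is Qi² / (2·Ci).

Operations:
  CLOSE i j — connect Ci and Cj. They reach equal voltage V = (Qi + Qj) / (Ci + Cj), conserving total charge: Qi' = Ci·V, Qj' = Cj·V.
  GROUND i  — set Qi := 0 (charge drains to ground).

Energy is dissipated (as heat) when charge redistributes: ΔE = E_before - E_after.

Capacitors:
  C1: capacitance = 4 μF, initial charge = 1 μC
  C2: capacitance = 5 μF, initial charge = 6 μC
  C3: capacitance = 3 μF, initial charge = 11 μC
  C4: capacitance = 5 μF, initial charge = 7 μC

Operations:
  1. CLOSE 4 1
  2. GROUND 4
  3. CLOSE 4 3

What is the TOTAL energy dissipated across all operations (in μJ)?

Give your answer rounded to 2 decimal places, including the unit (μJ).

Initial: C1(4μF, Q=1μC, V=0.25V), C2(5μF, Q=6μC, V=1.20V), C3(3μF, Q=11μC, V=3.67V), C4(5μF, Q=7μC, V=1.40V)
Op 1: CLOSE 4-1: Q_total=8.00, C_total=9.00, V=0.89; Q4=4.44, Q1=3.56; dissipated=1.469
Op 2: GROUND 4: Q4=0; energy lost=1.975
Op 3: CLOSE 4-3: Q_total=11.00, C_total=8.00, V=1.38; Q4=6.88, Q3=4.12; dissipated=12.604
Total dissipated: 16.049 μJ

Answer: 16.05 μJ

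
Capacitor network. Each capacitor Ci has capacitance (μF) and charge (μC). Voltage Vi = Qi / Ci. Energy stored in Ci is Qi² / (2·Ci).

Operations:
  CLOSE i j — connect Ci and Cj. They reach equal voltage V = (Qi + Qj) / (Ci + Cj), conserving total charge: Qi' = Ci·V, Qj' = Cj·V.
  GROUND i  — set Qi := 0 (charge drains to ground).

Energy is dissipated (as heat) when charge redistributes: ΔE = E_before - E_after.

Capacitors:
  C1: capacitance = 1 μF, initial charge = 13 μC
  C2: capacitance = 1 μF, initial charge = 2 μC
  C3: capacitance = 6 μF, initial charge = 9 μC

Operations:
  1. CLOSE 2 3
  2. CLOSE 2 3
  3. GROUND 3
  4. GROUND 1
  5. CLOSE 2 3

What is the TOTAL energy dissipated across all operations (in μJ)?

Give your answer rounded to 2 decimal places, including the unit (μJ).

Answer: 93.07 μJ

Derivation:
Initial: C1(1μF, Q=13μC, V=13.00V), C2(1μF, Q=2μC, V=2.00V), C3(6μF, Q=9μC, V=1.50V)
Op 1: CLOSE 2-3: Q_total=11.00, C_total=7.00, V=1.57; Q2=1.57, Q3=9.43; dissipated=0.107
Op 2: CLOSE 2-3: Q_total=11.00, C_total=7.00, V=1.57; Q2=1.57, Q3=9.43; dissipated=0.000
Op 3: GROUND 3: Q3=0; energy lost=7.408
Op 4: GROUND 1: Q1=0; energy lost=84.500
Op 5: CLOSE 2-3: Q_total=1.57, C_total=7.00, V=0.22; Q2=0.22, Q3=1.35; dissipated=1.058
Total dissipated: 93.074 μJ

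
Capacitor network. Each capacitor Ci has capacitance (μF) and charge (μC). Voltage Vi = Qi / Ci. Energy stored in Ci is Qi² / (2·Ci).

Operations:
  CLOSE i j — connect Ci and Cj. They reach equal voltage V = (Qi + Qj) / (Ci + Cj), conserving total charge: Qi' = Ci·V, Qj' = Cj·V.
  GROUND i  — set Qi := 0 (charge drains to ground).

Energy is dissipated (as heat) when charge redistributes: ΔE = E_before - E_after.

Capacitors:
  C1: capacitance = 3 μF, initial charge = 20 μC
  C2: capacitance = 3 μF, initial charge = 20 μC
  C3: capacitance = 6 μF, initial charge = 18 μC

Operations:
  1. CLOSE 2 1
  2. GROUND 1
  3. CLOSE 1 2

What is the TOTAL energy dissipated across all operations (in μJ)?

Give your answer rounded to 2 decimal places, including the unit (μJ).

Answer: 100.00 μJ

Derivation:
Initial: C1(3μF, Q=20μC, V=6.67V), C2(3μF, Q=20μC, V=6.67V), C3(6μF, Q=18μC, V=3.00V)
Op 1: CLOSE 2-1: Q_total=40.00, C_total=6.00, V=6.67; Q2=20.00, Q1=20.00; dissipated=0.000
Op 2: GROUND 1: Q1=0; energy lost=66.667
Op 3: CLOSE 1-2: Q_total=20.00, C_total=6.00, V=3.33; Q1=10.00, Q2=10.00; dissipated=33.333
Total dissipated: 100.000 μJ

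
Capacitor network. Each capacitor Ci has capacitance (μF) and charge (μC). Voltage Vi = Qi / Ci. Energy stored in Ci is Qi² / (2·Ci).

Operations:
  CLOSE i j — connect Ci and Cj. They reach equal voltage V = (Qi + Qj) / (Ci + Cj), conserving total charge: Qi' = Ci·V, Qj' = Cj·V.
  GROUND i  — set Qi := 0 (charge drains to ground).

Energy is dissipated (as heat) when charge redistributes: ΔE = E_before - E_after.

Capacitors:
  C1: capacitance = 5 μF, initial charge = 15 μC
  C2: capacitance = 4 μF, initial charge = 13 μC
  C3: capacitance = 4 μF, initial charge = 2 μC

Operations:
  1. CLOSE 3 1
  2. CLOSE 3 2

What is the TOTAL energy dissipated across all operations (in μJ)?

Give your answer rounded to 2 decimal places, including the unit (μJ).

Initial: C1(5μF, Q=15μC, V=3.00V), C2(4μF, Q=13μC, V=3.25V), C3(4μF, Q=2μC, V=0.50V)
Op 1: CLOSE 3-1: Q_total=17.00, C_total=9.00, V=1.89; Q3=7.56, Q1=9.44; dissipated=6.944
Op 2: CLOSE 3-2: Q_total=20.56, C_total=8.00, V=2.57; Q3=10.28, Q2=10.28; dissipated=1.853
Total dissipated: 8.797 μJ

Answer: 8.80 μJ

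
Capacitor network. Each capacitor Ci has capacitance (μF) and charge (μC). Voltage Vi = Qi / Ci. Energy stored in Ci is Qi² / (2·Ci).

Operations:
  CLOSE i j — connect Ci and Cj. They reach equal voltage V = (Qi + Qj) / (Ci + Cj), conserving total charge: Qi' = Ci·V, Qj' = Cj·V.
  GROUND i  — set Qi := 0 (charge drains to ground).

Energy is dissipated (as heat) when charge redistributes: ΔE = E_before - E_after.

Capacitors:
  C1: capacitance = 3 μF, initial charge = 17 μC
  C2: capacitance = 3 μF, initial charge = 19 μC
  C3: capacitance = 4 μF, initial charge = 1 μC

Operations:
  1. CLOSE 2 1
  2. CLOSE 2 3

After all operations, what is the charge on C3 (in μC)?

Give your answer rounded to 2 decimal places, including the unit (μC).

Initial: C1(3μF, Q=17μC, V=5.67V), C2(3μF, Q=19μC, V=6.33V), C3(4μF, Q=1μC, V=0.25V)
Op 1: CLOSE 2-1: Q_total=36.00, C_total=6.00, V=6.00; Q2=18.00, Q1=18.00; dissipated=0.333
Op 2: CLOSE 2-3: Q_total=19.00, C_total=7.00, V=2.71; Q2=8.14, Q3=10.86; dissipated=28.339
Final charges: Q1=18.00, Q2=8.14, Q3=10.86

Answer: 10.86 μC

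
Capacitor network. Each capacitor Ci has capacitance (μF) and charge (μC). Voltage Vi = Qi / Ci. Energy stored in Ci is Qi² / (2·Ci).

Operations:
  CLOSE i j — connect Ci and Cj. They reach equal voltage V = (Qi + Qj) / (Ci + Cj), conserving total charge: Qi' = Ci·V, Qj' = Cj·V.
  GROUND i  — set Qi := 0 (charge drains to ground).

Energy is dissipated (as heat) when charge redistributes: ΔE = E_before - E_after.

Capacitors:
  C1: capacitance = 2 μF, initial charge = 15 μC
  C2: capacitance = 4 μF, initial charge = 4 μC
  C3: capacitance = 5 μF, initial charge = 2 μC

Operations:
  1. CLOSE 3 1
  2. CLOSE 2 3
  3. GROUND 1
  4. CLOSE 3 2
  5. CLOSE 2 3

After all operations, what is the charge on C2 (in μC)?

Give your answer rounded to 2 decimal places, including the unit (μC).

Initial: C1(2μF, Q=15μC, V=7.50V), C2(4μF, Q=4μC, V=1.00V), C3(5μF, Q=2μC, V=0.40V)
Op 1: CLOSE 3-1: Q_total=17.00, C_total=7.00, V=2.43; Q3=12.14, Q1=4.86; dissipated=36.007
Op 2: CLOSE 2-3: Q_total=16.14, C_total=9.00, V=1.79; Q2=7.17, Q3=8.97; dissipated=2.268
Op 3: GROUND 1: Q1=0; energy lost=5.898
Op 4: CLOSE 3-2: Q_total=16.14, C_total=9.00, V=1.79; Q3=8.97, Q2=7.17; dissipated=0.000
Op 5: CLOSE 2-3: Q_total=16.14, C_total=9.00, V=1.79; Q2=7.17, Q3=8.97; dissipated=0.000
Final charges: Q1=0.00, Q2=7.17, Q3=8.97

Answer: 7.17 μC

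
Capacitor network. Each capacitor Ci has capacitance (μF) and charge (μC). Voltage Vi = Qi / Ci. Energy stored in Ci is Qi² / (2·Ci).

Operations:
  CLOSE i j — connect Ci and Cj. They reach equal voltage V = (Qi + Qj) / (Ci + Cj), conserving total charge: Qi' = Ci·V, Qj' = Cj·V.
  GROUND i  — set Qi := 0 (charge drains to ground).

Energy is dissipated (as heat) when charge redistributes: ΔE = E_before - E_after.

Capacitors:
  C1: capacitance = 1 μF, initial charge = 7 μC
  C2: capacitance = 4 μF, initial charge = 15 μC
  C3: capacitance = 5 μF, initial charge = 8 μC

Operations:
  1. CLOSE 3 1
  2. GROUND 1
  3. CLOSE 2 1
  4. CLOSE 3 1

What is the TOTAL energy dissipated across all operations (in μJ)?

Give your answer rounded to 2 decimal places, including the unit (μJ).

Answer: 21.00 μJ

Derivation:
Initial: C1(1μF, Q=7μC, V=7.00V), C2(4μF, Q=15μC, V=3.75V), C3(5μF, Q=8μC, V=1.60V)
Op 1: CLOSE 3-1: Q_total=15.00, C_total=6.00, V=2.50; Q3=12.50, Q1=2.50; dissipated=12.150
Op 2: GROUND 1: Q1=0; energy lost=3.125
Op 3: CLOSE 2-1: Q_total=15.00, C_total=5.00, V=3.00; Q2=12.00, Q1=3.00; dissipated=5.625
Op 4: CLOSE 3-1: Q_total=15.50, C_total=6.00, V=2.58; Q3=12.92, Q1=2.58; dissipated=0.104
Total dissipated: 21.004 μJ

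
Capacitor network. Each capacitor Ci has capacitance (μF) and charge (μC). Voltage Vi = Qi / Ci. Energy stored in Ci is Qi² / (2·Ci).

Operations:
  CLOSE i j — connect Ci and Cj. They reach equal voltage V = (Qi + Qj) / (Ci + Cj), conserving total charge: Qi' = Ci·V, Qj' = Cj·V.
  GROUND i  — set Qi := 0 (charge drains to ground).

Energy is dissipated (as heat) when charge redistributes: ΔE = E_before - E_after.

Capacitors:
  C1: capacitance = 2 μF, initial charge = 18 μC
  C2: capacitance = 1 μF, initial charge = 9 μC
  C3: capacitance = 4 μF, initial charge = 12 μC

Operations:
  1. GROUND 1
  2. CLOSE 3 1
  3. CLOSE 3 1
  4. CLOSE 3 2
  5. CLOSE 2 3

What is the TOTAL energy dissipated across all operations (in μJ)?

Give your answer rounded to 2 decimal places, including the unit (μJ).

Initial: C1(2μF, Q=18μC, V=9.00V), C2(1μF, Q=9μC, V=9.00V), C3(4μF, Q=12μC, V=3.00V)
Op 1: GROUND 1: Q1=0; energy lost=81.000
Op 2: CLOSE 3-1: Q_total=12.00, C_total=6.00, V=2.00; Q3=8.00, Q1=4.00; dissipated=6.000
Op 3: CLOSE 3-1: Q_total=12.00, C_total=6.00, V=2.00; Q3=8.00, Q1=4.00; dissipated=0.000
Op 4: CLOSE 3-2: Q_total=17.00, C_total=5.00, V=3.40; Q3=13.60, Q2=3.40; dissipated=19.600
Op 5: CLOSE 2-3: Q_total=17.00, C_total=5.00, V=3.40; Q2=3.40, Q3=13.60; dissipated=0.000
Total dissipated: 106.600 μJ

Answer: 106.60 μJ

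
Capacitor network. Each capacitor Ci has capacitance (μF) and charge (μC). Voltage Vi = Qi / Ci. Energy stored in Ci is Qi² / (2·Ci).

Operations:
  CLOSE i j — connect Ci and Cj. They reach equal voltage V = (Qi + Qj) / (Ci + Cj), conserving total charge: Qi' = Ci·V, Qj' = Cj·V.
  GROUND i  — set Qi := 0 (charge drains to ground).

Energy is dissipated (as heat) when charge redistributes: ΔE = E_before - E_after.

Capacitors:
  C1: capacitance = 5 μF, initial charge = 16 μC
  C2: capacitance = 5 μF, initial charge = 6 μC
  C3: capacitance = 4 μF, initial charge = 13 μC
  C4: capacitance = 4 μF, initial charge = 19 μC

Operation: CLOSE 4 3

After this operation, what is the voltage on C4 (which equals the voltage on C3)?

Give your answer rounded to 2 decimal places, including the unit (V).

Initial: C1(5μF, Q=16μC, V=3.20V), C2(5μF, Q=6μC, V=1.20V), C3(4μF, Q=13μC, V=3.25V), C4(4μF, Q=19μC, V=4.75V)
Op 1: CLOSE 4-3: Q_total=32.00, C_total=8.00, V=4.00; Q4=16.00, Q3=16.00; dissipated=2.250

Answer: 4.00 V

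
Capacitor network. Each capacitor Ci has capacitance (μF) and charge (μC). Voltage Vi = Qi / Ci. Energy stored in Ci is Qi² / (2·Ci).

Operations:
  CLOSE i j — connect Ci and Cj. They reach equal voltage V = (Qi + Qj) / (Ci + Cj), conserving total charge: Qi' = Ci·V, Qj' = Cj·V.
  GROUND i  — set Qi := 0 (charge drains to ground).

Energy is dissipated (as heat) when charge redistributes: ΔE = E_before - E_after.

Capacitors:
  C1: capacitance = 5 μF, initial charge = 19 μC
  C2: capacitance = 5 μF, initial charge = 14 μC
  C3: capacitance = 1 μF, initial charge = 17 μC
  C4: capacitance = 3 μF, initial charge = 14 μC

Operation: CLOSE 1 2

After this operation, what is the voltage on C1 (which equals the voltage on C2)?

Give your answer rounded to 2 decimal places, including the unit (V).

Answer: 3.30 V

Derivation:
Initial: C1(5μF, Q=19μC, V=3.80V), C2(5μF, Q=14μC, V=2.80V), C3(1μF, Q=17μC, V=17.00V), C4(3μF, Q=14μC, V=4.67V)
Op 1: CLOSE 1-2: Q_total=33.00, C_total=10.00, V=3.30; Q1=16.50, Q2=16.50; dissipated=1.250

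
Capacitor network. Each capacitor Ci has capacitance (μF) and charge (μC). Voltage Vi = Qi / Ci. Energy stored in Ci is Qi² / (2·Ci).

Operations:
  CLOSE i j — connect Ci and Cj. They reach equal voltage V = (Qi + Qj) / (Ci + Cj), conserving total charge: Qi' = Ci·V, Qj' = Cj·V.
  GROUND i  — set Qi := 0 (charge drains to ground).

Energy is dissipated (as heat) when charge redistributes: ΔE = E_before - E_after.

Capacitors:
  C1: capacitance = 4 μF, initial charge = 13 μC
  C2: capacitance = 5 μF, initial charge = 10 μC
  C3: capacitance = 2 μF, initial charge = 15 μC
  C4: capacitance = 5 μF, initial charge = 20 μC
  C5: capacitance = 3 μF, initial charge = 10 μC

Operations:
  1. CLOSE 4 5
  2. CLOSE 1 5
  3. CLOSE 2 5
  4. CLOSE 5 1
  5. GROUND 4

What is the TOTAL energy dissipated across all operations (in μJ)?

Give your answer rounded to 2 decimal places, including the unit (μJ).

Answer: 38.52 μJ

Derivation:
Initial: C1(4μF, Q=13μC, V=3.25V), C2(5μF, Q=10μC, V=2.00V), C3(2μF, Q=15μC, V=7.50V), C4(5μF, Q=20μC, V=4.00V), C5(3μF, Q=10μC, V=3.33V)
Op 1: CLOSE 4-5: Q_total=30.00, C_total=8.00, V=3.75; Q4=18.75, Q5=11.25; dissipated=0.417
Op 2: CLOSE 1-5: Q_total=24.25, C_total=7.00, V=3.46; Q1=13.86, Q5=10.39; dissipated=0.214
Op 3: CLOSE 2-5: Q_total=20.39, C_total=8.00, V=2.55; Q2=12.75, Q5=7.65; dissipated=2.010
Op 4: CLOSE 5-1: Q_total=21.50, C_total=7.00, V=3.07; Q5=9.22, Q1=12.29; dissipated=0.718
Op 5: GROUND 4: Q4=0; energy lost=35.156
Total dissipated: 38.515 μJ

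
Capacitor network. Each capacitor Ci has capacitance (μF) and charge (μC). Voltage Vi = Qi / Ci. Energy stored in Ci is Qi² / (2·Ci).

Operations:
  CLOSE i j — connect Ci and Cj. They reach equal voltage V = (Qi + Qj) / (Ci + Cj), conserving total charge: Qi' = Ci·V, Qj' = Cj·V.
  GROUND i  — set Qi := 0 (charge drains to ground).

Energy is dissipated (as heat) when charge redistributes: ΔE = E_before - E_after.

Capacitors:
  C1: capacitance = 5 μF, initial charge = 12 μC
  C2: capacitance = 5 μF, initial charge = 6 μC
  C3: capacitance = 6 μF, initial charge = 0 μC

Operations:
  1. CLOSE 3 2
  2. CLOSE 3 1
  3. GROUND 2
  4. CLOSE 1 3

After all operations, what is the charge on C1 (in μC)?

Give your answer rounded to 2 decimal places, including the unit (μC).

Initial: C1(5μF, Q=12μC, V=2.40V), C2(5μF, Q=6μC, V=1.20V), C3(6μF, Q=0μC, V=0.00V)
Op 1: CLOSE 3-2: Q_total=6.00, C_total=11.00, V=0.55; Q3=3.27, Q2=2.73; dissipated=1.964
Op 2: CLOSE 3-1: Q_total=15.27, C_total=11.00, V=1.39; Q3=8.33, Q1=6.94; dissipated=4.690
Op 3: GROUND 2: Q2=0; energy lost=0.744
Op 4: CLOSE 1-3: Q_total=15.27, C_total=11.00, V=1.39; Q1=6.94, Q3=8.33; dissipated=0.000
Final charges: Q1=6.94, Q2=0.00, Q3=8.33

Answer: 6.94 μC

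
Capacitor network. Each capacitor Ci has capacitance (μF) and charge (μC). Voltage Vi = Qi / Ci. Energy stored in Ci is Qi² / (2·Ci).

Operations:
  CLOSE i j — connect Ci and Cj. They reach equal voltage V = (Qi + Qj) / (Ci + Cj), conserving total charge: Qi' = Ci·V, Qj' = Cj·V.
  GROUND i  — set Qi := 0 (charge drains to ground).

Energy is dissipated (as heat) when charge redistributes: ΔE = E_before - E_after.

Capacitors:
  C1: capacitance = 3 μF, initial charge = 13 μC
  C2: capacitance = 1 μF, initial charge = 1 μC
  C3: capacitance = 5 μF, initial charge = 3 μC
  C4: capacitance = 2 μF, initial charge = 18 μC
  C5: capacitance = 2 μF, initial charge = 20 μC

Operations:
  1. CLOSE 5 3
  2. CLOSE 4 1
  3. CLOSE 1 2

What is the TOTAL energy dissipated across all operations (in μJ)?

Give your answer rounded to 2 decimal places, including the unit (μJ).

Initial: C1(3μF, Q=13μC, V=4.33V), C2(1μF, Q=1μC, V=1.00V), C3(5μF, Q=3μC, V=0.60V), C4(2μF, Q=18μC, V=9.00V), C5(2μF, Q=20μC, V=10.00V)
Op 1: CLOSE 5-3: Q_total=23.00, C_total=7.00, V=3.29; Q5=6.57, Q3=16.43; dissipated=63.114
Op 2: CLOSE 4-1: Q_total=31.00, C_total=5.00, V=6.20; Q4=12.40, Q1=18.60; dissipated=13.067
Op 3: CLOSE 1-2: Q_total=19.60, C_total=4.00, V=4.90; Q1=14.70, Q2=4.90; dissipated=10.140
Total dissipated: 86.321 μJ

Answer: 86.32 μJ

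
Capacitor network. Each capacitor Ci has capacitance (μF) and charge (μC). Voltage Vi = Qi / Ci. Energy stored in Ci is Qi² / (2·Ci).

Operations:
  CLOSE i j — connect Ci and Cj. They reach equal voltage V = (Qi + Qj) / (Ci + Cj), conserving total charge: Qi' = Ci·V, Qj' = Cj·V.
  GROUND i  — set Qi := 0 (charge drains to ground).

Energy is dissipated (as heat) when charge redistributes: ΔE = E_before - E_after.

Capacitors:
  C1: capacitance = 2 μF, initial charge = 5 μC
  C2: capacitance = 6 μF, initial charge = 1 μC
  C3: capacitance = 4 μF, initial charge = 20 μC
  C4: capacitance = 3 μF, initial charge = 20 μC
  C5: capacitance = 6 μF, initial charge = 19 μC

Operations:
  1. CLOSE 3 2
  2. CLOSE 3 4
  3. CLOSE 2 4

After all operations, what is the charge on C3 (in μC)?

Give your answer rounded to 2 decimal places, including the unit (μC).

Answer: 16.23 μC

Derivation:
Initial: C1(2μF, Q=5μC, V=2.50V), C2(6μF, Q=1μC, V=0.17V), C3(4μF, Q=20μC, V=5.00V), C4(3μF, Q=20μC, V=6.67V), C5(6μF, Q=19μC, V=3.17V)
Op 1: CLOSE 3-2: Q_total=21.00, C_total=10.00, V=2.10; Q3=8.40, Q2=12.60; dissipated=28.033
Op 2: CLOSE 3-4: Q_total=28.40, C_total=7.00, V=4.06; Q3=16.23, Q4=12.17; dissipated=17.875
Op 3: CLOSE 2-4: Q_total=24.77, C_total=9.00, V=2.75; Q2=16.51, Q4=8.26; dissipated=3.830
Final charges: Q1=5.00, Q2=16.51, Q3=16.23, Q4=8.26, Q5=19.00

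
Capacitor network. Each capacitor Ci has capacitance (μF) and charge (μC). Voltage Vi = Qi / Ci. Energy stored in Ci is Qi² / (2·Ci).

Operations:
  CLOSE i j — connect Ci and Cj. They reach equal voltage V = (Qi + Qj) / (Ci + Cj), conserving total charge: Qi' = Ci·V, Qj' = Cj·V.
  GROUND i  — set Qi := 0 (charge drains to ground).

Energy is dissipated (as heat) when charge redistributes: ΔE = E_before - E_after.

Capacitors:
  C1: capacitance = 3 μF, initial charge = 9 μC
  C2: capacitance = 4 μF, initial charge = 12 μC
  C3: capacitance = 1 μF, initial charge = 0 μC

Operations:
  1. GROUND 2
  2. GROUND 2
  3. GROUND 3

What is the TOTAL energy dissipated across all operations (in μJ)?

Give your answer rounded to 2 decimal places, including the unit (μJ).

Answer: 18.00 μJ

Derivation:
Initial: C1(3μF, Q=9μC, V=3.00V), C2(4μF, Q=12μC, V=3.00V), C3(1μF, Q=0μC, V=0.00V)
Op 1: GROUND 2: Q2=0; energy lost=18.000
Op 2: GROUND 2: Q2=0; energy lost=0.000
Op 3: GROUND 3: Q3=0; energy lost=0.000
Total dissipated: 18.000 μJ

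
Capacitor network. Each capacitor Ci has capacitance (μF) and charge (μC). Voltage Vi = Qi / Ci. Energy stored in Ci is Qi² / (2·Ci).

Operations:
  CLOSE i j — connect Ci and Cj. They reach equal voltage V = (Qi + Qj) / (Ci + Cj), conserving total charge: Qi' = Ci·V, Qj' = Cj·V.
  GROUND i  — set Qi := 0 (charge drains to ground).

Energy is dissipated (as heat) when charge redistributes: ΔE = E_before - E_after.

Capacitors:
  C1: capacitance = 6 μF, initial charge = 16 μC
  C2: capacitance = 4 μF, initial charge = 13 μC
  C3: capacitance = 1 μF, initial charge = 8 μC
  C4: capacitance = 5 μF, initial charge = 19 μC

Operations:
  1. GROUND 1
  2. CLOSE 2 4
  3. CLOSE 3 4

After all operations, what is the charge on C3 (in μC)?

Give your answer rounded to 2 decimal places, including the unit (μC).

Initial: C1(6μF, Q=16μC, V=2.67V), C2(4μF, Q=13μC, V=3.25V), C3(1μF, Q=8μC, V=8.00V), C4(5μF, Q=19μC, V=3.80V)
Op 1: GROUND 1: Q1=0; energy lost=21.333
Op 2: CLOSE 2-4: Q_total=32.00, C_total=9.00, V=3.56; Q2=14.22, Q4=17.78; dissipated=0.336
Op 3: CLOSE 3-4: Q_total=25.78, C_total=6.00, V=4.30; Q3=4.30, Q4=21.48; dissipated=8.230
Final charges: Q1=0.00, Q2=14.22, Q3=4.30, Q4=21.48

Answer: 4.30 μC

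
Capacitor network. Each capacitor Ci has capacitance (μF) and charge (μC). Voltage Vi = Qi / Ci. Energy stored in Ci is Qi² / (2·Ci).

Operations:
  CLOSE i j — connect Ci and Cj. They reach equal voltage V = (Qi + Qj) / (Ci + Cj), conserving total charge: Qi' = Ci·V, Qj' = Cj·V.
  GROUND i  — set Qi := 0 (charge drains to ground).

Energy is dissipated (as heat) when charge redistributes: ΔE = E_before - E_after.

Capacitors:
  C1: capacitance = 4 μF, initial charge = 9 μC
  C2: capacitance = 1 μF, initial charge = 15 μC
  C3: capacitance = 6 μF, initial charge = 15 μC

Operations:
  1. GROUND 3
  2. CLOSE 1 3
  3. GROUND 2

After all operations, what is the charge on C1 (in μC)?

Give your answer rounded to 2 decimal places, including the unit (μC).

Answer: 3.60 μC

Derivation:
Initial: C1(4μF, Q=9μC, V=2.25V), C2(1μF, Q=15μC, V=15.00V), C3(6μF, Q=15μC, V=2.50V)
Op 1: GROUND 3: Q3=0; energy lost=18.750
Op 2: CLOSE 1-3: Q_total=9.00, C_total=10.00, V=0.90; Q1=3.60, Q3=5.40; dissipated=6.075
Op 3: GROUND 2: Q2=0; energy lost=112.500
Final charges: Q1=3.60, Q2=0.00, Q3=5.40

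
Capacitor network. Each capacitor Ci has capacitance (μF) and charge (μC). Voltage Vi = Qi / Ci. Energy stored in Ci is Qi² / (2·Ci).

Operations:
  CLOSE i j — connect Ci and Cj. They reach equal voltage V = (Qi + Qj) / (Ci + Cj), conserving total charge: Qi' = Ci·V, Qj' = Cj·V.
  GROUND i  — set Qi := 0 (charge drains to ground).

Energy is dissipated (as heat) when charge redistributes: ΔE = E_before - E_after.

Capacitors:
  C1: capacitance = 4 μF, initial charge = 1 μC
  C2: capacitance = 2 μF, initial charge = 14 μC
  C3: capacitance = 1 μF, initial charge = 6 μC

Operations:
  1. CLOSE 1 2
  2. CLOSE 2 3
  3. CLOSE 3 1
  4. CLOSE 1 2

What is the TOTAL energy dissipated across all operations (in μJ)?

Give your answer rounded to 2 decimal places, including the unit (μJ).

Initial: C1(4μF, Q=1μC, V=0.25V), C2(2μF, Q=14μC, V=7.00V), C3(1μF, Q=6μC, V=6.00V)
Op 1: CLOSE 1-2: Q_total=15.00, C_total=6.00, V=2.50; Q1=10.00, Q2=5.00; dissipated=30.375
Op 2: CLOSE 2-3: Q_total=11.00, C_total=3.00, V=3.67; Q2=7.33, Q3=3.67; dissipated=4.083
Op 3: CLOSE 3-1: Q_total=13.67, C_total=5.00, V=2.73; Q3=2.73, Q1=10.93; dissipated=0.544
Op 4: CLOSE 1-2: Q_total=18.27, C_total=6.00, V=3.04; Q1=12.18, Q2=6.09; dissipated=0.581
Total dissipated: 35.584 μJ

Answer: 35.58 μJ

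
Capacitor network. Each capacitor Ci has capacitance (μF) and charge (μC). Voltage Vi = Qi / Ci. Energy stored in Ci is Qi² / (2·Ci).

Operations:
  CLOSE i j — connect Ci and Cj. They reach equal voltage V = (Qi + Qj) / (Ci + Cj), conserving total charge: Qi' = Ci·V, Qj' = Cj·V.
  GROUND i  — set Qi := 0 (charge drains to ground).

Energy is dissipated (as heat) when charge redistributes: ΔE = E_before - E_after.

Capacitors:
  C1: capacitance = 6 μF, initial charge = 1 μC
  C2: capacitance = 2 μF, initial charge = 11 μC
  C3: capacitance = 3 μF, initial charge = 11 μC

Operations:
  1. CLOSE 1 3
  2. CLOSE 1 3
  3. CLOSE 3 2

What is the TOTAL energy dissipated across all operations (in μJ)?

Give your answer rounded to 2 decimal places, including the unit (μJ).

Answer: 22.67 μJ

Derivation:
Initial: C1(6μF, Q=1μC, V=0.17V), C2(2μF, Q=11μC, V=5.50V), C3(3μF, Q=11μC, V=3.67V)
Op 1: CLOSE 1-3: Q_total=12.00, C_total=9.00, V=1.33; Q1=8.00, Q3=4.00; dissipated=12.250
Op 2: CLOSE 1-3: Q_total=12.00, C_total=9.00, V=1.33; Q1=8.00, Q3=4.00; dissipated=0.000
Op 3: CLOSE 3-2: Q_total=15.00, C_total=5.00, V=3.00; Q3=9.00, Q2=6.00; dissipated=10.417
Total dissipated: 22.667 μJ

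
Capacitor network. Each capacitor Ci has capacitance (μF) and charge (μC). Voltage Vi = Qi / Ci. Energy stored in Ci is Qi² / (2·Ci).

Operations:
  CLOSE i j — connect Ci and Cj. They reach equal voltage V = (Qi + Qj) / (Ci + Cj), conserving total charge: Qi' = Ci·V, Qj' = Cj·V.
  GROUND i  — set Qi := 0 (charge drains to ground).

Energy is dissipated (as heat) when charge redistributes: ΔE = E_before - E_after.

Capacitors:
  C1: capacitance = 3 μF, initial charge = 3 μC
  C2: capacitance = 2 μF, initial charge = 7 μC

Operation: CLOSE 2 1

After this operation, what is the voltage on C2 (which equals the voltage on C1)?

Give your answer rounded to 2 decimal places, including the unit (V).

Initial: C1(3μF, Q=3μC, V=1.00V), C2(2μF, Q=7μC, V=3.50V)
Op 1: CLOSE 2-1: Q_total=10.00, C_total=5.00, V=2.00; Q2=4.00, Q1=6.00; dissipated=3.750

Answer: 2.00 V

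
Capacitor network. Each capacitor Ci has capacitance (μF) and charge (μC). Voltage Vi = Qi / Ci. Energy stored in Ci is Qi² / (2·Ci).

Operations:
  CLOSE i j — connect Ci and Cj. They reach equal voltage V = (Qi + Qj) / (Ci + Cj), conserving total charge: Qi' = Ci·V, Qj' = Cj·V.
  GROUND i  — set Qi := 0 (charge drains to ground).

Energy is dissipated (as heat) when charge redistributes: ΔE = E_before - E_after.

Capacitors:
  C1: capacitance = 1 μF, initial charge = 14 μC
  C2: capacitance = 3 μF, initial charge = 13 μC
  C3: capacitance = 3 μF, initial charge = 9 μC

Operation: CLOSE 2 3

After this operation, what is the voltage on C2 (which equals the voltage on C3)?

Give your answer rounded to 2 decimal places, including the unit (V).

Answer: 3.67 V

Derivation:
Initial: C1(1μF, Q=14μC, V=14.00V), C2(3μF, Q=13μC, V=4.33V), C3(3μF, Q=9μC, V=3.00V)
Op 1: CLOSE 2-3: Q_total=22.00, C_total=6.00, V=3.67; Q2=11.00, Q3=11.00; dissipated=1.333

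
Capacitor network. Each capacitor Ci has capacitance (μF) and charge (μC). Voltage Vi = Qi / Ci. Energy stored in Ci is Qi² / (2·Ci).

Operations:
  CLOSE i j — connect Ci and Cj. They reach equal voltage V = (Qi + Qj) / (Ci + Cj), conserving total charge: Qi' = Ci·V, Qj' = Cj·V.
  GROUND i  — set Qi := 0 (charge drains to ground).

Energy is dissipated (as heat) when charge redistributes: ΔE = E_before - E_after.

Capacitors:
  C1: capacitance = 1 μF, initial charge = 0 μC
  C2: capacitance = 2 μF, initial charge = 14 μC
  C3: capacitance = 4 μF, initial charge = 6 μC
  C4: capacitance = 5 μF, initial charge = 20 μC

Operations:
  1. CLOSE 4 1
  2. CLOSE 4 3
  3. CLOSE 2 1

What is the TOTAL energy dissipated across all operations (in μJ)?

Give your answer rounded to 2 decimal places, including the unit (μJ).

Answer: 14.88 μJ

Derivation:
Initial: C1(1μF, Q=0μC, V=0.00V), C2(2μF, Q=14μC, V=7.00V), C3(4μF, Q=6μC, V=1.50V), C4(5μF, Q=20μC, V=4.00V)
Op 1: CLOSE 4-1: Q_total=20.00, C_total=6.00, V=3.33; Q4=16.67, Q1=3.33; dissipated=6.667
Op 2: CLOSE 4-3: Q_total=22.67, C_total=9.00, V=2.52; Q4=12.59, Q3=10.07; dissipated=3.735
Op 3: CLOSE 2-1: Q_total=17.33, C_total=3.00, V=5.78; Q2=11.56, Q1=5.78; dissipated=4.481
Total dissipated: 14.883 μJ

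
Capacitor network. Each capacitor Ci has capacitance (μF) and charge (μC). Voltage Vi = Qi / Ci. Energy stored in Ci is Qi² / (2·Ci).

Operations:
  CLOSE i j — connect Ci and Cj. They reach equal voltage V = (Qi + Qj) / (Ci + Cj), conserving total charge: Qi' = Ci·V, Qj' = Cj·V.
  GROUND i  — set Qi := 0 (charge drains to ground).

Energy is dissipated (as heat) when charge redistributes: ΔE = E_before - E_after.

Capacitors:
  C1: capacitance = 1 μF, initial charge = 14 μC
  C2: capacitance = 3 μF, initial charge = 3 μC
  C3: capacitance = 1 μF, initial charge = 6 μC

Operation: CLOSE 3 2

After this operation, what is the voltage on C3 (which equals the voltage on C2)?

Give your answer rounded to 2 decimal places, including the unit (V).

Initial: C1(1μF, Q=14μC, V=14.00V), C2(3μF, Q=3μC, V=1.00V), C3(1μF, Q=6μC, V=6.00V)
Op 1: CLOSE 3-2: Q_total=9.00, C_total=4.00, V=2.25; Q3=2.25, Q2=6.75; dissipated=9.375

Answer: 2.25 V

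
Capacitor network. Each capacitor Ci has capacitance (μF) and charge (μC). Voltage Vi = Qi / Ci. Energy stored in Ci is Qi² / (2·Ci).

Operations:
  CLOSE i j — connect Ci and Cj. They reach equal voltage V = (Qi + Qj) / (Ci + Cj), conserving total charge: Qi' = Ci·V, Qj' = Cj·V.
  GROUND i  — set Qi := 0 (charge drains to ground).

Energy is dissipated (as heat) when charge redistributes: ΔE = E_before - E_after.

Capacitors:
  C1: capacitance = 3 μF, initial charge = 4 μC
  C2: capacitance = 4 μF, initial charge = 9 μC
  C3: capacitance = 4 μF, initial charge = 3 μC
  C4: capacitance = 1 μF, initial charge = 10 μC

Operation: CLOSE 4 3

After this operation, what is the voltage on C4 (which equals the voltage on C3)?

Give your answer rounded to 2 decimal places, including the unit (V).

Initial: C1(3μF, Q=4μC, V=1.33V), C2(4μF, Q=9μC, V=2.25V), C3(4μF, Q=3μC, V=0.75V), C4(1μF, Q=10μC, V=10.00V)
Op 1: CLOSE 4-3: Q_total=13.00, C_total=5.00, V=2.60; Q4=2.60, Q3=10.40; dissipated=34.225

Answer: 2.60 V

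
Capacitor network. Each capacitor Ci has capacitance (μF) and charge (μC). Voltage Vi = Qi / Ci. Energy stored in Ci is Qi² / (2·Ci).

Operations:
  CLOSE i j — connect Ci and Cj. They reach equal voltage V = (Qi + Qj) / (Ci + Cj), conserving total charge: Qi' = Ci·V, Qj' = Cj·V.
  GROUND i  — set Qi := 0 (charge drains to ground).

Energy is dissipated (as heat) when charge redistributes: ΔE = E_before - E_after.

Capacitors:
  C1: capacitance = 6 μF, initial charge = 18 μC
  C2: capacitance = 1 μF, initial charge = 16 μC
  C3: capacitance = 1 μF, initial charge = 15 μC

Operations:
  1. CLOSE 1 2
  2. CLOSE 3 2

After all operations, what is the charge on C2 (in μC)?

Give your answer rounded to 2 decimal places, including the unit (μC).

Initial: C1(6μF, Q=18μC, V=3.00V), C2(1μF, Q=16μC, V=16.00V), C3(1μF, Q=15μC, V=15.00V)
Op 1: CLOSE 1-2: Q_total=34.00, C_total=7.00, V=4.86; Q1=29.14, Q2=4.86; dissipated=72.429
Op 2: CLOSE 3-2: Q_total=19.86, C_total=2.00, V=9.93; Q3=9.93, Q2=9.93; dissipated=25.719
Final charges: Q1=29.14, Q2=9.93, Q3=9.93

Answer: 9.93 μC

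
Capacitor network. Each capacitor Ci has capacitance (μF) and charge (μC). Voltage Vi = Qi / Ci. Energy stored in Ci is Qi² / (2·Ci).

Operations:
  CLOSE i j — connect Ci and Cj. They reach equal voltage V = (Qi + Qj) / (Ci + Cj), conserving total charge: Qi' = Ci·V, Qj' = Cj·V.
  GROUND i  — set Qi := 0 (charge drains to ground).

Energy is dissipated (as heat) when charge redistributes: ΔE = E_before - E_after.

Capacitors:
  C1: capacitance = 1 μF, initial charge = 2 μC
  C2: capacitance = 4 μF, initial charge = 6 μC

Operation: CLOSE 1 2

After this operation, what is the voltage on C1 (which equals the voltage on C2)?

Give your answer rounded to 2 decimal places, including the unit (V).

Initial: C1(1μF, Q=2μC, V=2.00V), C2(4μF, Q=6μC, V=1.50V)
Op 1: CLOSE 1-2: Q_total=8.00, C_total=5.00, V=1.60; Q1=1.60, Q2=6.40; dissipated=0.100

Answer: 1.60 V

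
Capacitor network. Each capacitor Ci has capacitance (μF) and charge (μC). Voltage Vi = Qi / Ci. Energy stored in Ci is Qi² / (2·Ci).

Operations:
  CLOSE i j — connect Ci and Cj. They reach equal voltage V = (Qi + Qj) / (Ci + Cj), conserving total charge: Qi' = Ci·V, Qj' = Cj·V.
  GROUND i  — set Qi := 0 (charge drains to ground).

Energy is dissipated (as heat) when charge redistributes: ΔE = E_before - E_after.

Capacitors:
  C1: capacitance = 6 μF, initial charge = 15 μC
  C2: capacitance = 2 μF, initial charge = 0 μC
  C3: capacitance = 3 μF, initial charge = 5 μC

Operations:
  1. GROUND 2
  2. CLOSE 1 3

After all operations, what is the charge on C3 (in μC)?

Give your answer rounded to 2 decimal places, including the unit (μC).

Answer: 6.67 μC

Derivation:
Initial: C1(6μF, Q=15μC, V=2.50V), C2(2μF, Q=0μC, V=0.00V), C3(3μF, Q=5μC, V=1.67V)
Op 1: GROUND 2: Q2=0; energy lost=0.000
Op 2: CLOSE 1-3: Q_total=20.00, C_total=9.00, V=2.22; Q1=13.33, Q3=6.67; dissipated=0.694
Final charges: Q1=13.33, Q2=0.00, Q3=6.67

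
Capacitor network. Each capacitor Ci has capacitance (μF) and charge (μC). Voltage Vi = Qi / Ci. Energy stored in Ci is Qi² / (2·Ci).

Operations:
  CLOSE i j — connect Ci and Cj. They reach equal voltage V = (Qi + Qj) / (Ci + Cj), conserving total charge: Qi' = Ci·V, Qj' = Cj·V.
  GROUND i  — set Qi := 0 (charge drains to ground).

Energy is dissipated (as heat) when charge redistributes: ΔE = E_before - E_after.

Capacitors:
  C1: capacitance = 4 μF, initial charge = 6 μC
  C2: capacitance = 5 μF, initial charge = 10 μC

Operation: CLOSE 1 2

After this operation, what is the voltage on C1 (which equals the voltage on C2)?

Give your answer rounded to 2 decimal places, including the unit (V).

Initial: C1(4μF, Q=6μC, V=1.50V), C2(5μF, Q=10μC, V=2.00V)
Op 1: CLOSE 1-2: Q_total=16.00, C_total=9.00, V=1.78; Q1=7.11, Q2=8.89; dissipated=0.278

Answer: 1.78 V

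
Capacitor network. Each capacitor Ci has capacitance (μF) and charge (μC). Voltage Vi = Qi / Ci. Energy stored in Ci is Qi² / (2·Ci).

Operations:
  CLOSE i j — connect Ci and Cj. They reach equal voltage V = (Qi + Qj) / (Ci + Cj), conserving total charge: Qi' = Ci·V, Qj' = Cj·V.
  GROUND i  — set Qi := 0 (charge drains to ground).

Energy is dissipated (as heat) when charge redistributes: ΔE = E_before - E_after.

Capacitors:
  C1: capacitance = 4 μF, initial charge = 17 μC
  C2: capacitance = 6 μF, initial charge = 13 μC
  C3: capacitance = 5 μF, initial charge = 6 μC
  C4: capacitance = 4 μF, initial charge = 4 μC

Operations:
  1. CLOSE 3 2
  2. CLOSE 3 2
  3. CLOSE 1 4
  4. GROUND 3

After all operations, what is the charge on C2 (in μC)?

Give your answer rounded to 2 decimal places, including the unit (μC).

Initial: C1(4μF, Q=17μC, V=4.25V), C2(6μF, Q=13μC, V=2.17V), C3(5μF, Q=6μC, V=1.20V), C4(4μF, Q=4μC, V=1.00V)
Op 1: CLOSE 3-2: Q_total=19.00, C_total=11.00, V=1.73; Q3=8.64, Q2=10.36; dissipated=1.274
Op 2: CLOSE 3-2: Q_total=19.00, C_total=11.00, V=1.73; Q3=8.64, Q2=10.36; dissipated=0.000
Op 3: CLOSE 1-4: Q_total=21.00, C_total=8.00, V=2.62; Q1=10.50, Q4=10.50; dissipated=10.562
Op 4: GROUND 3: Q3=0; energy lost=7.459
Final charges: Q1=10.50, Q2=10.36, Q3=0.00, Q4=10.50

Answer: 10.36 μC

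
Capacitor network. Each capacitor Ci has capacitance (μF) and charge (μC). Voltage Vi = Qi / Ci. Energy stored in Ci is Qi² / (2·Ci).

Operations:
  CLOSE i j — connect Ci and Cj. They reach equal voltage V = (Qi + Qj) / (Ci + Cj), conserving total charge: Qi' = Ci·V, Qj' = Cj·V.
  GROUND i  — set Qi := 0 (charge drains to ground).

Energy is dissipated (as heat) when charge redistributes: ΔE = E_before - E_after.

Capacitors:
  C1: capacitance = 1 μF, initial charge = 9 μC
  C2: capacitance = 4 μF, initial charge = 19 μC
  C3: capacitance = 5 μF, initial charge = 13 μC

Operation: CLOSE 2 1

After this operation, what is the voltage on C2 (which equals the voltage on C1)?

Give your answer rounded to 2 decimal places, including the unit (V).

Answer: 5.60 V

Derivation:
Initial: C1(1μF, Q=9μC, V=9.00V), C2(4μF, Q=19μC, V=4.75V), C3(5μF, Q=13μC, V=2.60V)
Op 1: CLOSE 2-1: Q_total=28.00, C_total=5.00, V=5.60; Q2=22.40, Q1=5.60; dissipated=7.225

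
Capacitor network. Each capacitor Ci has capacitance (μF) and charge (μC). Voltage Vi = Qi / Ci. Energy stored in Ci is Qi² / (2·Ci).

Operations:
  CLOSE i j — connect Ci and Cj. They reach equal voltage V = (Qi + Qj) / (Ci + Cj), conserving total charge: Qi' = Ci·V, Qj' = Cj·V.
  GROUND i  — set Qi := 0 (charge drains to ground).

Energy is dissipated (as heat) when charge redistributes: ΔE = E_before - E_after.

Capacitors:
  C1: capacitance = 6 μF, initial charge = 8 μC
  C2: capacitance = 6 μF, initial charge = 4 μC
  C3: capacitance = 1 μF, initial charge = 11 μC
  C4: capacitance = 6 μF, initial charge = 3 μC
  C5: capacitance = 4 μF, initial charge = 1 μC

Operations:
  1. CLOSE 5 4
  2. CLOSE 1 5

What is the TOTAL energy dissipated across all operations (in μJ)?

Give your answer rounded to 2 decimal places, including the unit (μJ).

Answer: 1.12 μJ

Derivation:
Initial: C1(6μF, Q=8μC, V=1.33V), C2(6μF, Q=4μC, V=0.67V), C3(1μF, Q=11μC, V=11.00V), C4(6μF, Q=3μC, V=0.50V), C5(4μF, Q=1μC, V=0.25V)
Op 1: CLOSE 5-4: Q_total=4.00, C_total=10.00, V=0.40; Q5=1.60, Q4=2.40; dissipated=0.075
Op 2: CLOSE 1-5: Q_total=9.60, C_total=10.00, V=0.96; Q1=5.76, Q5=3.84; dissipated=1.045
Total dissipated: 1.120 μJ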